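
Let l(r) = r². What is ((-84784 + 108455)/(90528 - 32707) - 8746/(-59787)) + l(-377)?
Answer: 491333932746926/3456944127 ≈ 1.4213e+5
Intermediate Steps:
((-84784 + 108455)/(90528 - 32707) - 8746/(-59787)) + l(-377) = ((-84784 + 108455)/(90528 - 32707) - 8746/(-59787)) + (-377)² = (23671/57821 - 8746*(-1/59787)) + 142129 = (23671*(1/57821) + 8746/59787) + 142129 = (23671/57821 + 8746/59787) + 142129 = 1920920543/3456944127 + 142129 = 491333932746926/3456944127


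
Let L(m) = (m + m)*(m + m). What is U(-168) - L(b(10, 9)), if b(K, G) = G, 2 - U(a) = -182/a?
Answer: -3877/12 ≈ -323.08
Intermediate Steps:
U(a) = 2 + 182/a (U(a) = 2 - (-182)/a = 2 + 182/a)
L(m) = 4*m² (L(m) = (2*m)*(2*m) = 4*m²)
U(-168) - L(b(10, 9)) = (2 + 182/(-168)) - 4*9² = (2 + 182*(-1/168)) - 4*81 = (2 - 13/12) - 1*324 = 11/12 - 324 = -3877/12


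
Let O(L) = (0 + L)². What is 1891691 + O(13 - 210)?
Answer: 1930500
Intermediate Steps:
O(L) = L²
1891691 + O(13 - 210) = 1891691 + (13 - 210)² = 1891691 + (-197)² = 1891691 + 38809 = 1930500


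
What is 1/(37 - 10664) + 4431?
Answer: 47088236/10627 ≈ 4431.0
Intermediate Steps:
1/(37 - 10664) + 4431 = 1/(-10627) + 4431 = -1/10627 + 4431 = 47088236/10627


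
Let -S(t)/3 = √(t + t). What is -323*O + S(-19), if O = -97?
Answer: 31331 - 3*I*√38 ≈ 31331.0 - 18.493*I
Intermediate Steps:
S(t) = -3*√2*√t (S(t) = -3*√(t + t) = -3*√2*√t)
-323*O + S(-19) = -323*(-97) - 3*√2*√(-19) = 31331 - 3*√2*I*√19 = 31331 - 3*I*√38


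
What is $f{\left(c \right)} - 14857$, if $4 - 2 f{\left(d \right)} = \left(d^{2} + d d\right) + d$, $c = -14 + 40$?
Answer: $-15544$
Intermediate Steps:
$c = 26$
$f{\left(d \right)} = 2 - d^{2} - \frac{d}{2}$ ($f{\left(d \right)} = 2 - \frac{\left(d^{2} + d d\right) + d}{2} = 2 - \frac{\left(d^{2} + d^{2}\right) + d}{2} = 2 - \frac{2 d^{2} + d}{2} = 2 - \frac{d + 2 d^{2}}{2} = 2 - \left(d^{2} + \frac{d}{2}\right) = 2 - d^{2} - \frac{d}{2}$)
$f{\left(c \right)} - 14857 = \left(2 - 26^{2} - 13\right) - 14857 = \left(2 - 676 - 13\right) - 14857 = -687 - 14857 = -15544$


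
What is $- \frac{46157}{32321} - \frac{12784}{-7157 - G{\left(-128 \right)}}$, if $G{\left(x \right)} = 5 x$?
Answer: $\frac{112386495}{210635957} \approx 0.53356$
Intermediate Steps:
$- \frac{46157}{32321} - \frac{12784}{-7157 - G{\left(-128 \right)}} = - \frac{46157}{32321} - \frac{12784}{-7157 - 5 \left(-128\right)} = \left(-46157\right) \frac{1}{32321} - \frac{12784}{-7157 - -640} = - \frac{46157}{32321} - \frac{12784}{-7157 + 640} = - \frac{46157}{32321} - \frac{12784}{-6517} = - \frac{46157}{32321} - - \frac{12784}{6517} = - \frac{46157}{32321} + \frac{12784}{6517} = \frac{112386495}{210635957}$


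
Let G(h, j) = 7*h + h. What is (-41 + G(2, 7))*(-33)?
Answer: 825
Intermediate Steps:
G(h, j) = 8*h
(-41 + G(2, 7))*(-33) = (-41 + 8*2)*(-33) = (-41 + 16)*(-33) = -25*(-33) = 825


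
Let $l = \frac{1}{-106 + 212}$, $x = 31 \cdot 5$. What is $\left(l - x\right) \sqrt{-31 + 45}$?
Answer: $- \frac{16429 \sqrt{14}}{106} \approx -579.92$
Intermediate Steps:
$x = 155$
$l = \frac{1}{106} \approx 0.009434$
$\left(l - x\right) \sqrt{-31 + 45} = \left(\frac{1}{106} - 155\right) \sqrt{-31 + 45} = \left(\frac{1}{106} - 155\right) \sqrt{14} = - \frac{16429 \sqrt{14}}{106}$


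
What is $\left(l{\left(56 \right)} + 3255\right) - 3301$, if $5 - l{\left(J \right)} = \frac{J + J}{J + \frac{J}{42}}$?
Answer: $- \frac{1847}{43} \approx -42.953$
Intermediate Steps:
$l{\left(J \right)} = \frac{131}{43}$ ($l{\left(J \right)} = 5 - \frac{J + J}{J + \frac{J}{42}} = 5 - \frac{2 J}{J + J \frac{1}{42}} = 5 - \frac{2 J}{J + \frac{J}{42}} = 5 - \frac{2 J}{\frac{43}{42} J} = 5 - 2 J \frac{42}{43 J} = 5 - \frac{84}{43} = \frac{131}{43}$)
$\left(l{\left(56 \right)} + 3255\right) - 3301 = \left(\frac{131}{43} + 3255\right) - 3301 = \frac{140096}{43} - 3301 = - \frac{1847}{43}$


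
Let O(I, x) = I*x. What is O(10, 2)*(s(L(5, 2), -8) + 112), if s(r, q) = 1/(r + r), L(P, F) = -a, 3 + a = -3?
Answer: 6725/3 ≈ 2241.7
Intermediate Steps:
a = -6 (a = -3 - 3 = -6)
L(P, F) = 6 (L(P, F) = -1*(-6) = 6)
s(r, q) = 1/(2*r)
O(10, 2)*(s(L(5, 2), -8) + 112) = (10*2)*((1/2)/6 + 112) = 20*((1/2)*(1/6) + 112) = 20*(1/12 + 112) = 20*(1345/12) = 6725/3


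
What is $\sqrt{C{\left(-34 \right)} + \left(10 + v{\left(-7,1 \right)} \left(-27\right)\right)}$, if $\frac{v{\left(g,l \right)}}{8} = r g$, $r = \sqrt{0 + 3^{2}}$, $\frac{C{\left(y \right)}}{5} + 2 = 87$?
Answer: $\sqrt{4971} \approx 70.505$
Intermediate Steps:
$C{\left(y \right)} = 425$ ($C{\left(y \right)} = -10 + 5 \cdot 87 = -10 + 435 = 425$)
$r = 3$ ($r = \sqrt{0 + 9} = \sqrt{9} = 3$)
$v{\left(g,l \right)} = 24 g$ ($v{\left(g,l \right)} = 8 \cdot 3 g = 24 g$)
$\sqrt{C{\left(-34 \right)} + \left(10 + v{\left(-7,1 \right)} \left(-27\right)\right)} = \sqrt{425 + \left(10 + 24 \left(-7\right) \left(-27\right)\right)} = \sqrt{425 + \left(10 - -4536\right)} = \sqrt{425 + \left(10 + 4536\right)} = \sqrt{425 + 4546} = \sqrt{4971}$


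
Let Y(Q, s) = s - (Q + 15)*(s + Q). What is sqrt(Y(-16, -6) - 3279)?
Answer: I*sqrt(3307) ≈ 57.507*I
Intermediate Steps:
Y(Q, s) = s - (15 + Q)*(Q + s)
sqrt(Y(-16, -6) - 3279) = sqrt((-1*(-16)**2 - 15*(-16) - 14*(-6) - 1*(-16)*(-6)) - 3279) = sqrt((-1*256 + 240 + 84 - 96) - 3279) = sqrt((-256 + 240 + 84 - 96) - 3279) = sqrt(-28 - 3279) = sqrt(-3307) = I*sqrt(3307)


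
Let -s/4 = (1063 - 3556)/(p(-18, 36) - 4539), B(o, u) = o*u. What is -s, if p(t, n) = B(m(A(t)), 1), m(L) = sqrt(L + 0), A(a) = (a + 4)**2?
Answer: 9972/4525 ≈ 2.2038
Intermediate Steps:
A(a) = (4 + a)**2
m(L) = sqrt(L)
p(t, n) = sqrt((4 + t)**2) (p(t, n) = sqrt((4 + t)**2)*1 = sqrt((4 + t)**2))
s = -9972/4525 (s = -4*(1063 - 3556)/(sqrt((4 - 18)**2) - 4539) = -(-9972)/(sqrt((-14)**2) - 4539) = -(-9972)/(sqrt(196) - 4539) = -(-9972)/(14 - 4539) = -(-9972)/(-4525) = -(-9972)*(-1)/4525 = -4*2493/4525 = -9972/4525 ≈ -2.2038)
-s = -1*(-9972/4525) = 9972/4525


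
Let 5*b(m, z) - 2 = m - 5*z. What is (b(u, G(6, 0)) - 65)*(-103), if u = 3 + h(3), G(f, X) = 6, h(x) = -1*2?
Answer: 36256/5 ≈ 7251.2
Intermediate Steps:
h(x) = -2
u = 1 (u = 3 - 2 = 1)
b(m, z) = ⅖ - z + m/5 (b(m, z) = ⅖ + (m - 5*z)/5 = ⅖ + (-z + m/5) = ⅖ - z + m/5)
(b(u, G(6, 0)) - 65)*(-103) = ((⅖ - 1*6 + (⅕)*1) - 65)*(-103) = ((⅖ - 6 + ⅕) - 65)*(-103) = (-27/5 - 65)*(-103) = -352/5*(-103) = 36256/5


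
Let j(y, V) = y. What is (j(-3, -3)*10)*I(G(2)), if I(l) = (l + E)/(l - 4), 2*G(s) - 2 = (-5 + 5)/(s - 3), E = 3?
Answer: 40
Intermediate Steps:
G(s) = 1 (G(s) = 1 + ((-5 + 5)/(s - 3))/2 = 1 + (0/(-3 + s))/2 = 1 + (1/2)*0 = 1 + 0 = 1)
I(l) = (3 + l)/(-4 + l) (I(l) = (l + 3)/(l - 4) = (3 + l)/(-4 + l))
(j(-3, -3)*10)*I(G(2)) = (-3*10)*((3 + 1)/(-4 + 1)) = -30*4/(-3) = -(-10)*4 = -30*(-4/3) = 40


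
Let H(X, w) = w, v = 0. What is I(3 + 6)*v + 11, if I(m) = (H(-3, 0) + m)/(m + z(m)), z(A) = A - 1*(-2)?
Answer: 11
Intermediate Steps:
z(A) = 2 + A (z(A) = A + 2 = 2 + A)
I(m) = m/(2 + 2*m) (I(m) = (0 + m)/(m + (2 + m)) = m/(2 + 2*m))
I(3 + 6)*v + 11 = ((3 + 6)/(2*(1 + (3 + 6))))*0 + 11 = ((½)*9/(1 + 9))*0 + 11 = ((½)*9/10)*0 + 11 = ((½)*9*(⅒))*0 + 11 = (9/20)*0 + 11 = 0 + 11 = 11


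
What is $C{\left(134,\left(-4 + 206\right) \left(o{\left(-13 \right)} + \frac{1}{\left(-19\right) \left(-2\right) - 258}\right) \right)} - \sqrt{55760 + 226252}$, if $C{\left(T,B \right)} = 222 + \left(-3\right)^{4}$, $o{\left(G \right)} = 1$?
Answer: $303 - 2 \sqrt{70503} \approx -228.05$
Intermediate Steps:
$C{\left(T,B \right)} = 303$ ($C{\left(T,B \right)} = 222 + 81 = 303$)
$C{\left(134,\left(-4 + 206\right) \left(o{\left(-13 \right)} + \frac{1}{\left(-19\right) \left(-2\right) - 258}\right) \right)} - \sqrt{55760 + 226252} = 303 - \sqrt{55760 + 226252} = 303 - \sqrt{282012} = 303 - 2 \sqrt{70503}$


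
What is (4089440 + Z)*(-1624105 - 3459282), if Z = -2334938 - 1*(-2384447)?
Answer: -21039879540263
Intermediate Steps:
Z = 49509 (Z = -2334938 + 2384447 = 49509)
(4089440 + Z)*(-1624105 - 3459282) = (4089440 + 49509)*(-1624105 - 3459282) = 4138949*(-5083387) = -21039879540263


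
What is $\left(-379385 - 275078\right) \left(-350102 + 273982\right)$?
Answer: $49817723560$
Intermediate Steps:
$\left(-379385 - 275078\right) \left(-350102 + 273982\right) = \left(-654463\right) \left(-76120\right) = 49817723560$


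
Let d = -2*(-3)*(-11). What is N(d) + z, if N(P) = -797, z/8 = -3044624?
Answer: -24357789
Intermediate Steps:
z = -24356992 (z = 8*(-3044624) = -24356992)
d = -66 (d = 6*(-11) = -66)
N(d) + z = -797 - 24356992 = -24357789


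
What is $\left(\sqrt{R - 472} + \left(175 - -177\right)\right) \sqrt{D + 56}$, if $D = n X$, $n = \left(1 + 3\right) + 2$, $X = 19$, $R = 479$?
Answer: $\sqrt{170} \left(352 + \sqrt{7}\right) \approx 4624.0$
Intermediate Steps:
$n = 6$ ($n = 4 + 2 = 6$)
$D = 114$ ($D = 6 \cdot 19 = 114$)
$\left(\sqrt{R - 472} + \left(175 - -177\right)\right) \sqrt{D + 56} = \left(\sqrt{479 - 472} + \left(175 - -177\right)\right) \sqrt{114 + 56} = \left(\sqrt{7} + \left(175 + 177\right)\right) \sqrt{170} = \left(\sqrt{7} + 352\right) \sqrt{170} = \left(352 + \sqrt{7}\right) \sqrt{170} = \sqrt{170} \left(352 + \sqrt{7}\right)$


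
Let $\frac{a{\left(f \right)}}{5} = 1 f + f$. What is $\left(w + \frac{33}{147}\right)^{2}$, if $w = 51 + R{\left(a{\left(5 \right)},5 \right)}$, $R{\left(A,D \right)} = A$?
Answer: $\frac{24601600}{2401} \approx 10246.0$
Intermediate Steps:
$a{\left(f \right)} = 10 f$ ($a{\left(f \right)} = 5 \left(1 f + f\right) = 5 \left(f + f\right) = 5 \cdot 2 f = 10 f$)
$w = 101$ ($w = 51 + 10 \cdot 5 = 51 + 50 = 101$)
$\left(w + \frac{33}{147}\right)^{2} = \left(101 + \frac{33}{147}\right)^{2} = \left(101 + 33 \cdot \frac{1}{147}\right)^{2} = \left(101 + \frac{11}{49}\right)^{2} = \left(\frac{4960}{49}\right)^{2} = \frac{24601600}{2401}$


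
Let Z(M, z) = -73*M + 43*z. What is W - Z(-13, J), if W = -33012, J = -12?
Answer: -33445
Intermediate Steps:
W - Z(-13, J) = -33012 - (-73*(-13) + 43*(-12)) = -33012 - (949 - 516) = -33012 - 1*433 = -33012 - 433 = -33445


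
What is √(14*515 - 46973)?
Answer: I*√39763 ≈ 199.41*I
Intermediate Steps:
√(14*515 - 46973) = √(7210 - 46973) = √(-39763) = I*√39763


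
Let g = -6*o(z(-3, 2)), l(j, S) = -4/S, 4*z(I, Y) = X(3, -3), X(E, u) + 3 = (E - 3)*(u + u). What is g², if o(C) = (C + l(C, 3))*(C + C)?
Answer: 5625/16 ≈ 351.56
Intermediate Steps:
X(E, u) = -3 + 2*u*(-3 + E) (X(E, u) = -3 + (E - 3)*(u + u) = -3 + (-3 + E)*(2*u) = -3 + 2*u*(-3 + E))
z(I, Y) = -¾ (z(I, Y) = (-3 - 6*(-3) + 2*3*(-3))/4 = (-3 + 18 - 18)/4 = (¼)*(-3) = -¾)
o(C) = 2*C*(-4/3 + C) (o(C) = (C - 4/3)*(C + C) = (C - 4*⅓)*(2*C) = (C - 4/3)*(2*C) = (-4/3 + C)*(2*C) = 2*C*(-4/3 + C))
g = -75/4 (g = -4*(-3)*(-4 + 3*(-¾))/4 = -4*(-3)*(-4 - 9/4)/4 = -4*(-3)*(-25)/(4*4) = -6*25/8 = -75/4 ≈ -18.750)
g² = (-75/4)² = 5625/16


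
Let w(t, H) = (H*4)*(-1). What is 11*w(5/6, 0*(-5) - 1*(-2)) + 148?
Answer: 60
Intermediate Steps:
w(t, H) = -4*H (w(t, H) = (4*H)*(-1) = -4*H)
11*w(5/6, 0*(-5) - 1*(-2)) + 148 = 11*(-4*(0*(-5) - 1*(-2))) + 148 = 11*(-4*(0 + 2)) + 148 = 11*(-4*2) + 148 = 11*(-8) + 148 = -88 + 148 = 60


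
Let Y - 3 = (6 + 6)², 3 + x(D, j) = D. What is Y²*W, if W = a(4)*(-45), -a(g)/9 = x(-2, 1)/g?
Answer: -43758225/4 ≈ -1.0940e+7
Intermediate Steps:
x(D, j) = -3 + D
Y = 147 (Y = 3 + (6 + 6)² = 3 + 12² = 3 + 144 = 147)
a(g) = 45/g (a(g) = -9*(-3 - 2)/g = -(-45)/g = 45/g)
W = -2025/4 (W = (45/4)*(-45) = -2025/4 ≈ -506.25)
Y²*W = 147²*(-2025/4) = 21609*(-2025/4) = -43758225/4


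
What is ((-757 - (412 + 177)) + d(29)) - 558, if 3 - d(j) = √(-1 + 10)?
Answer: -1904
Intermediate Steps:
d(j) = 0 (d(j) = 3 - √(-1 + 10) = 3 - √9 = 3 - 1*3 = 3 - 3 = 0)
((-757 - (412 + 177)) + d(29)) - 558 = ((-757 - (412 + 177)) + 0) - 558 = ((-757 - 1*589) + 0) - 558 = ((-757 - 589) + 0) - 558 = (-1346 + 0) - 558 = -1346 - 558 = -1904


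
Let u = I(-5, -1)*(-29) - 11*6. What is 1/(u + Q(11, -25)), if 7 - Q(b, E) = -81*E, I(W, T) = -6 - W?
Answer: -1/2055 ≈ -0.00048662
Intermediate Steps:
Q(b, E) = 7 + 81*E (Q(b, E) = 7 - (-81)*E = 7 + 81*E)
u = -37 (u = (-6 - 1*(-5))*(-29) - 11*6 = (-6 + 5)*(-29) - 66 = -1*(-29) - 66 = 29 - 66 = -37)
1/(u + Q(11, -25)) = 1/(-37 + (7 + 81*(-25))) = 1/(-37 + (7 - 2025)) = 1/(-37 - 2018) = 1/(-2055) = -1/2055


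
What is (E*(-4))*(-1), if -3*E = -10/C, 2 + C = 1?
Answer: -40/3 ≈ -13.333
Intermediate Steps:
C = -1 (C = -2 + 1 = -1)
E = -10/3 (E = -(-10)/(3*(-1)) = -(-10)*(-1)/3 = -⅓*10 = -10/3 ≈ -3.3333)
(E*(-4))*(-1) = -10/3*(-4)*(-1) = (40/3)*(-1) = -40/3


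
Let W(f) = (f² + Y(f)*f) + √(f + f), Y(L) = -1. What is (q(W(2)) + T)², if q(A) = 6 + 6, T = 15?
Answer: 729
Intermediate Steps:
W(f) = f² - f + √2*√f (W(f) = (f² - f) + √(f + f) = (f² - f) + √(2*f) = (f² - f) + √2*√f = f² - f + √2*√f)
q(A) = 12
(q(W(2)) + T)² = (12 + 15)² = 27² = 729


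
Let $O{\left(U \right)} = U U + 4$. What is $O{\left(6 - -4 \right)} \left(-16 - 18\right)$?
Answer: $-3536$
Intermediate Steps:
$O{\left(U \right)} = 4 + U^{2}$ ($O{\left(U \right)} = U^{2} + 4 = 4 + U^{2}$)
$O{\left(6 - -4 \right)} \left(-16 - 18\right) = \left(4 + \left(6 - -4\right)^{2}\right) \left(-16 - 18\right) = \left(4 + \left(6 + 4\right)^{2}\right) \left(-34\right) = \left(4 + 10^{2}\right) \left(-34\right) = \left(4 + 100\right) \left(-34\right) = 104 \left(-34\right) = -3536$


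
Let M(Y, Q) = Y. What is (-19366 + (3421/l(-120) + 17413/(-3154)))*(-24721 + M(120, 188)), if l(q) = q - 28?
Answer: 111359634839415/233396 ≈ 4.7713e+8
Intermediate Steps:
l(q) = -28 + q
(-19366 + (3421/l(-120) + 17413/(-3154)))*(-24721 + M(120, 188)) = (-19366 + (3421/(-28 - 120) + 17413/(-3154)))*(-24721 + 120) = (-19366 + (3421/(-148) + 17413*(-1/3154)))*(-24601) = (-19366 + (3421*(-1/148) - 17413/3154))*(-24601) = (-19366 + (-3421/148 - 17413/3154))*(-24601) = (-19366 - 6683479/233396)*(-24601) = -4526630415/233396*(-24601) = 111359634839415/233396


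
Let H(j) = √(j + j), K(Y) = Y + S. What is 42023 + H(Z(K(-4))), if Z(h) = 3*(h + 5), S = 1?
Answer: 42023 + 2*√3 ≈ 42026.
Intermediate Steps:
K(Y) = 1 + Y (K(Y) = Y + 1 = 1 + Y)
Z(h) = 15 + 3*h (Z(h) = 3*(5 + h) = 15 + 3*h)
H(j) = √2*√j (H(j) = √(2*j) = √2*√j)
42023 + H(Z(K(-4))) = 42023 + √2*√(15 + 3*(1 - 4)) = 42023 + √2*√(15 + 3*(-3)) = 42023 + √2*√(15 - 9) = 42023 + √2*√6 = 42023 + 2*√3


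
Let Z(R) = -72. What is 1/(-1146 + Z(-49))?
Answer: -1/1218 ≈ -0.00082102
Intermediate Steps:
1/(-1146 + Z(-49)) = 1/(-1146 - 72) = 1/(-1218) = -1/1218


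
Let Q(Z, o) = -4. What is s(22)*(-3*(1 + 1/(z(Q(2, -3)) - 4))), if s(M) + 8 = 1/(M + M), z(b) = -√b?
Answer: 1053/55 + 1053*I/440 ≈ 19.145 + 2.3932*I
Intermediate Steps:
s(M) = -8 + 1/(2*M) (s(M) = -8 + 1/(M + M) = -8 + 1/(2*M))
s(22)*(-3*(1 + 1/(z(Q(2, -3)) - 4))) = (-8 + (½)/22)*(-3*(1 + 1/(-√(-4) - 4))) = (-8 + (½)*(1/22))*(-3*(1 + 1/(-2*I - 4))) = (-8 + 1/44)*(-3*(1 + 1/(-2*I - 4))) = -(-1053)*(1 + 1/(-4 - 2*I))/44 = -(-1053)*(1 + (-4 + 2*I)/20)/44 = -351*(-3 - 3*(-4 + 2*I)/20)/44 = 1053/44 + 1053*(-4 + 2*I)/880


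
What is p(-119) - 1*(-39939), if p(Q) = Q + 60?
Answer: 39880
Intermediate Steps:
p(Q) = 60 + Q
p(-119) - 1*(-39939) = (60 - 119) - 1*(-39939) = -59 + 39939 = 39880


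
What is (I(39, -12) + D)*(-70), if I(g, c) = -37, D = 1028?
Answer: -69370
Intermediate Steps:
(I(39, -12) + D)*(-70) = (-37 + 1028)*(-70) = 991*(-70) = -69370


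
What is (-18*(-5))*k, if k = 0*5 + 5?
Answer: 450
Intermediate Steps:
k = 5 (k = 0 + 5 = 5)
(-18*(-5))*k = -18*(-5)*5 = 90*5 = 450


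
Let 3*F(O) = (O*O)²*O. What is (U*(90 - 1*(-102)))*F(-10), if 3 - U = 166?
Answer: 1043200000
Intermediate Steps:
F(O) = O⁵/3 (F(O) = ((O*O)²*O)/3 = ((O²)²*O)/3 = (O⁴*O)/3 = O⁵/3)
U = -163 (U = 3 - 1*166 = 3 - 166 = -163)
(U*(90 - 1*(-102)))*F(-10) = (-163*(90 - 1*(-102)))*((⅓)*(-10)⁵) = (-163*(90 + 102))*((⅓)*(-100000)) = -163*192*(-100000/3) = -31296*(-100000/3) = 1043200000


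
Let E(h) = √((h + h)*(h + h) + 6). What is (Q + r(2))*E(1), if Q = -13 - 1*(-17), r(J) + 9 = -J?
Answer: -7*√10 ≈ -22.136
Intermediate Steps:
r(J) = -9 - J
Q = 4 (Q = -13 + 17 = 4)
E(h) = √(6 + 4*h²) (E(h) = √((2*h)*(2*h) + 6) = √(4*h² + 6) = √(6 + 4*h²))
(Q + r(2))*E(1) = (4 + (-9 - 1*2))*√(6 + 4*1²) = (4 + (-9 - 2))*√(6 + 4*1) = (4 - 11)*√(6 + 4) = -7*√10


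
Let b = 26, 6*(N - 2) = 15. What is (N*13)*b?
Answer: 1521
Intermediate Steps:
N = 9/2 (N = 2 + (⅙)*15 = 2 + 5/2 = 9/2 ≈ 4.5000)
(N*13)*b = ((9/2)*13)*26 = (117/2)*26 = 1521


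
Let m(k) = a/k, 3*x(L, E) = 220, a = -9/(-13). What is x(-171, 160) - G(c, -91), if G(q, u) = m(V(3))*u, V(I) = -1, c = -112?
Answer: 31/3 ≈ 10.333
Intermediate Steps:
a = 9/13 (a = -9*(-1/13) = 9/13 ≈ 0.69231)
x(L, E) = 220/3 (x(L, E) = (1/3)*220 = 220/3)
m(k) = 9/(13*k)
G(q, u) = -9*u/13 (G(q, u) = ((9/13)/(-1))*u = ((9/13)*(-1))*u = -9*u/13)
x(-171, 160) - G(c, -91) = 220/3 - (-9)*(-91)/13 = 220/3 - 1*63 = 220/3 - 63 = 31/3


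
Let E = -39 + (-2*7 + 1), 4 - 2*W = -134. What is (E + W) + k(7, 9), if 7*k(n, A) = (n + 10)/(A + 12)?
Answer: 2516/147 ≈ 17.116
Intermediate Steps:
k(n, A) = (10 + n)/(7*(12 + A)) (k(n, A) = ((n + 10)/(A + 12))/7 = ((10 + n)/(12 + A))/7 = (10 + n)/(7*(12 + A)))
W = 69 (W = 2 - ½*(-134) = 2 + 67 = 69)
E = -52 (E = -39 + (-14 + 1) = -39 - 13 = -52)
(E + W) + k(7, 9) = (-52 + 69) + (10 + 7)/(7*(12 + 9)) = 17 + (⅐)*17/21 = 17 + (⅐)*(1/21)*17 = 17 + 17/147 = 2516/147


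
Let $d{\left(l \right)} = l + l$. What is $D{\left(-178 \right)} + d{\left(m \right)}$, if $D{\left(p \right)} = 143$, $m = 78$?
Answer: $299$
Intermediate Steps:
$d{\left(l \right)} = 2 l$
$D{\left(-178 \right)} + d{\left(m \right)} = 143 + 2 \cdot 78 = 143 + 156 = 299$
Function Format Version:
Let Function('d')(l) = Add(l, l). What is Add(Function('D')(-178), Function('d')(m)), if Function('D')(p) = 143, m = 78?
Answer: 299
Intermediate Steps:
Function('d')(l) = Mul(2, l)
Add(Function('D')(-178), Function('d')(m)) = Add(143, Mul(2, 78)) = Add(143, 156) = 299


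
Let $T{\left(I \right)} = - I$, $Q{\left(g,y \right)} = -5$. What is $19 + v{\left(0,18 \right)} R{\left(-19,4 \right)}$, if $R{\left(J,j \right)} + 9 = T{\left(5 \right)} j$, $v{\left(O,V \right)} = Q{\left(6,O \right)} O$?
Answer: $19$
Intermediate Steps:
$v{\left(O,V \right)} = - 5 O$
$R{\left(J,j \right)} = -9 - 5 j$ ($R{\left(J,j \right)} = -9 + \left(-1\right) 5 j = -9 - 5 j$)
$19 + v{\left(0,18 \right)} R{\left(-19,4 \right)} = 19 + \left(-5\right) 0 \left(-9 - 20\right) = 19 + 0 \left(-9 - 20\right) = 19 + 0 \left(-29\right) = 19 + 0 = 19$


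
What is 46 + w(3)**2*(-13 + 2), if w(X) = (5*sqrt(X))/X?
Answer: -137/3 ≈ -45.667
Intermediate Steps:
w(X) = 5/sqrt(X)
46 + w(3)**2*(-13 + 2) = 46 + (5/sqrt(3))**2*(-13 + 2) = 46 + (5*(sqrt(3)/3))**2*(-11) = 46 + (5*sqrt(3)/3)**2*(-11) = 46 + (25/3)*(-11) = 46 - 275/3 = -137/3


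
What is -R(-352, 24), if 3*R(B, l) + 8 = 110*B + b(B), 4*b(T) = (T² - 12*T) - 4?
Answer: 6697/3 ≈ 2232.3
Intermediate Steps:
b(T) = -1 - 3*T + T²/4 (b(T) = ((T² - 12*T) - 4)/4 = (-4 + T² - 12*T)/4 = -1 - 3*T + T²/4)
R(B, l) = -3 + B²/12 + 107*B/3 (R(B, l) = -8/3 + (110*B + (-1 - 3*B + B²/4))/3 = -8/3 + (-1 + 107*B + B²/4)/3 = -8/3 + (-⅓ + B²/12 + 107*B/3) = -3 + B²/12 + 107*B/3)
-R(-352, 24) = -(-3 + (1/12)*(-352)² + (107/3)*(-352)) = -(-3 + (1/12)*123904 - 37664/3) = -(-3 + 30976/3 - 37664/3) = -1*(-6697/3) = 6697/3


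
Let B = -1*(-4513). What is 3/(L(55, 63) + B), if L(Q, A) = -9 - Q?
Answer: 1/1483 ≈ 0.00067431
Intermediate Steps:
B = 4513
3/(L(55, 63) + B) = 3/((-9 - 1*55) + 4513) = 3/((-9 - 55) + 4513) = 3/(-64 + 4513) = 3/4449 = 3*(1/4449) = 1/1483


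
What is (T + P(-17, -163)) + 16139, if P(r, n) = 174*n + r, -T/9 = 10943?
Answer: -110727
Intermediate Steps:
T = -98487 (T = -9*10943 = -98487)
P(r, n) = r + 174*n
(T + P(-17, -163)) + 16139 = (-98487 + (-17 + 174*(-163))) + 16139 = (-98487 + (-17 - 28362)) + 16139 = (-98487 - 28379) + 16139 = -126866 + 16139 = -110727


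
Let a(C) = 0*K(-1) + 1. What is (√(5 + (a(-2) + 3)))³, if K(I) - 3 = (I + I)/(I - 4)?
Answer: 27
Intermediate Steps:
K(I) = 3 + 2*I/(-4 + I) (K(I) = 3 + (I + I)/(I - 4) = 3 + (2*I)/(-4 + I) = 3 + 2*I/(-4 + I))
a(C) = 1 (a(C) = 0*((-12 + 5*(-1))/(-4 - 1)) + 1 = 0*((-12 - 5)/(-5)) + 1 = 0*(-⅕*(-17)) + 1 = 0*(17/5) + 1 = 0 + 1 = 1)
(√(5 + (a(-2) + 3)))³ = (√(5 + (1 + 3)))³ = (√(5 + 4))³ = (√9)³ = 3³ = 27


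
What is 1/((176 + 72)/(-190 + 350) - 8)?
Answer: -20/129 ≈ -0.15504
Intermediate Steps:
1/((176 + 72)/(-190 + 350) - 8) = 1/(248/160 - 8) = 1/(248*(1/160) - 8) = 1/(31/20 - 8) = 1/(-129/20) = -20/129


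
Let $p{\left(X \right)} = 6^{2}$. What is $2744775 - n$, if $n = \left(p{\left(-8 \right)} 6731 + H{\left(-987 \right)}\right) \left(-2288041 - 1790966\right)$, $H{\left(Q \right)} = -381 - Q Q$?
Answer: $-2986784866863$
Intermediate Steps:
$p{\left(X \right)} = 36$
$H{\left(Q \right)} = -381 - Q^{2}$
$n = 2986787611638$ ($n = \left(36 \cdot 6731 - 974550\right) \left(-2288041 - 1790966\right) = \left(242316 - 974550\right) \left(-4079007\right) = \left(-732234\right) \left(-4079007\right) = 2986787611638$)
$2744775 - n = 2744775 - 2986787611638 = -2986784866863$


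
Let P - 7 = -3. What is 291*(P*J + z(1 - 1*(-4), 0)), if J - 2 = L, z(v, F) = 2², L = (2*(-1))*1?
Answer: 1164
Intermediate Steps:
L = -2 (L = -2*1 = -2)
z(v, F) = 4
P = 4 (P = 7 - 3 = 4)
J = 0 (J = 2 - 2 = 0)
291*(P*J + z(1 - 1*(-4), 0)) = 291*(4*0 + 4) = 291*(0 + 4) = 291*4 = 1164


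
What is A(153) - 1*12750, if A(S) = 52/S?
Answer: -1950698/153 ≈ -12750.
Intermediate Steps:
A(153) - 1*12750 = 52/153 - 1*12750 = 52*(1/153) - 12750 = 52/153 - 12750 = -1950698/153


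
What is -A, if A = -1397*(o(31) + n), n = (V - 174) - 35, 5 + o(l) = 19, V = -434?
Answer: -878713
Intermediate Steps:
o(l) = 14 (o(l) = -5 + 19 = 14)
n = -643 (n = (-434 - 174) - 35 = -608 - 35 = -643)
A = 878713 (A = -1397*(14 - 643) = -1397*(-629) = 878713)
-A = -1*878713 = -878713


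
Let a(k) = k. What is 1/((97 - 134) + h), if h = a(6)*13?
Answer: 1/41 ≈ 0.024390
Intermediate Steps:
h = 78 (h = 6*13 = 78)
1/((97 - 134) + h) = 1/((97 - 134) + 78) = 1/(-37 + 78) = 1/41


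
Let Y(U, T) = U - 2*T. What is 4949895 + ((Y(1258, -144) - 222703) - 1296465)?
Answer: 3432273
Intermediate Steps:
4949895 + ((Y(1258, -144) - 222703) - 1296465) = 4949895 + (((1258 - 2*(-144)) - 222703) - 1296465) = 4949895 + (((1258 + 288) - 222703) - 1296465) = 4949895 + ((1546 - 222703) - 1296465) = 4949895 + (-221157 - 1296465) = 4949895 - 1517622 = 3432273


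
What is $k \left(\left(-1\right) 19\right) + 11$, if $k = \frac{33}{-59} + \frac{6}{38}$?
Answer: $\frac{1099}{59} \approx 18.627$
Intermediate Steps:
$k = - \frac{450}{1121}$ ($k = 33 \left(- \frac{1}{59}\right) + 6 \cdot \frac{1}{38} = - \frac{33}{59} + \frac{3}{19} = - \frac{450}{1121} \approx -0.40143$)
$k \left(\left(-1\right) 19\right) + 11 = - \frac{450 \left(\left(-1\right) 19\right)}{1121} + 11 = \left(- \frac{450}{1121}\right) \left(-19\right) + 11 = \frac{450}{59} + 11 = \frac{1099}{59}$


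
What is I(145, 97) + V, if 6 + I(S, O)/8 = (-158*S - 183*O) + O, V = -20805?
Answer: -345365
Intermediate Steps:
I(S, O) = -48 - 1456*O - 1264*S (I(S, O) = -48 + 8*((-158*S - 183*O) + O) = -48 + 8*((-183*O - 158*S) + O) = -48 + 8*(-182*O - 158*S) = -48 + (-1456*O - 1264*S) = -48 - 1456*O - 1264*S)
I(145, 97) + V = (-48 - 1456*97 - 1264*145) - 20805 = (-48 - 141232 - 183280) - 20805 = -324560 - 20805 = -345365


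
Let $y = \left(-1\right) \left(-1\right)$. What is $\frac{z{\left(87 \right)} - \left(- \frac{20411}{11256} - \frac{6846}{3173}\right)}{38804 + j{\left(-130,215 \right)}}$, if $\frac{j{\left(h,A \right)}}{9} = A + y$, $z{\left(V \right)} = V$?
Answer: $\frac{3249052735}{1455326555424} \approx 0.0022325$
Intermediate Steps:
$y = 1$
$j{\left(h,A \right)} = 9 + 9 A$ ($j{\left(h,A \right)} = 9 \left(A + 1\right) = 9 \left(1 + A\right) = 9 + 9 A$)
$\frac{z{\left(87 \right)} - \left(- \frac{20411}{11256} - \frac{6846}{3173}\right)}{38804 + j{\left(-130,215 \right)}} = \frac{87 - \left(- \frac{20411}{11256} - \frac{6846}{3173}\right)}{38804 + \left(9 + 9 \cdot 215\right)} = \frac{87 - - \frac{141822679}{35715288}}{38804 + \left(9 + 1935\right)} = \frac{87 + \left(\frac{6846}{3173} + \frac{20411}{11256}\right)}{38804 + 1944} = \frac{87 + \frac{141822679}{35715288}}{40748} = \frac{3249052735}{35715288} \cdot \frac{1}{40748} = \frac{3249052735}{1455326555424}$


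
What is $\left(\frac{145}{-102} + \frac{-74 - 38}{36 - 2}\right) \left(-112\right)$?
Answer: $\frac{26936}{51} \approx 528.16$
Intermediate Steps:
$\left(\frac{145}{-102} + \frac{-74 - 38}{36 - 2}\right) \left(-112\right) = \left(145 \left(- \frac{1}{102}\right) - \frac{112}{34}\right) \left(-112\right) = \left(- \frac{145}{102} - \frac{56}{17}\right) \left(-112\right) = \left(- \frac{481}{102}\right) \left(-112\right) = \frac{26936}{51}$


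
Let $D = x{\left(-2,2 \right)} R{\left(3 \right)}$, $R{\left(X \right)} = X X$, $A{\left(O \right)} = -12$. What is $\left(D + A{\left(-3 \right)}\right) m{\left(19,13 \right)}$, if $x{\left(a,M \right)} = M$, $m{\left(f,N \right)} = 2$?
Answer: $12$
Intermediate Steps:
$R{\left(X \right)} = X^{2}$
$D = 18$ ($D = 2 \cdot 3^{2} = 2 \cdot 9 = 18$)
$\left(D + A{\left(-3 \right)}\right) m{\left(19,13 \right)} = \left(18 - 12\right) 2 = 6 \cdot 2 = 12$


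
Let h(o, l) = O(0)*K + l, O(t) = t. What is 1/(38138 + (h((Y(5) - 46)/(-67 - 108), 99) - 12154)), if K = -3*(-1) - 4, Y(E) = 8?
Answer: 1/26083 ≈ 3.8339e-5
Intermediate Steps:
K = -1 (K = 3 - 4 = -1)
h(o, l) = l (h(o, l) = 0*(-1) + l = 0 + l = l)
1/(38138 + (h((Y(5) - 46)/(-67 - 108), 99) - 12154)) = 1/(38138 + (99 - 12154)) = 1/(38138 - 12055) = 1/26083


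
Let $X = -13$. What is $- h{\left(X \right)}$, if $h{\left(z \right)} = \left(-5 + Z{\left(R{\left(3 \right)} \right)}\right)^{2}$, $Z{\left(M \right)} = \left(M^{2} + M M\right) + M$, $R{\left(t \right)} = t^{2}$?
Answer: $-27556$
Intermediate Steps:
$Z{\left(M \right)} = M + 2 M^{2}$ ($Z{\left(M \right)} = \left(M^{2} + M^{2}\right) + M = 2 M^{2} + M = M + 2 M^{2}$)
$h{\left(z \right)} = 27556$ ($h{\left(z \right)} = \left(-5 + 3^{2} \left(1 + 2 \cdot 3^{2}\right)\right)^{2} = \left(-5 + 9 \left(1 + 2 \cdot 9\right)\right)^{2} = \left(-5 + 9 \left(1 + 18\right)\right)^{2} = \left(-5 + 9 \cdot 19\right)^{2} = \left(-5 + 171\right)^{2} = 166^{2} = 27556$)
$- h{\left(X \right)} = \left(-1\right) 27556 = -27556$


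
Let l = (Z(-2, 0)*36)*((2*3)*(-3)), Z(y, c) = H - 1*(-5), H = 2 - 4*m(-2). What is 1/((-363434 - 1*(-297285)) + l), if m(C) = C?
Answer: -1/75869 ≈ -1.3181e-5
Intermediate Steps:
H = 10 (H = 2 - 4*(-2) = 2 + 8 = 10)
Z(y, c) = 15 (Z(y, c) = 10 - 1*(-5) = 10 + 5 = 15)
l = -9720 (l = (15*36)*((2*3)*(-3)) = 540*(6*(-3)) = 540*(-18) = -9720)
1/((-363434 - 1*(-297285)) + l) = 1/((-363434 - 1*(-297285)) - 9720) = 1/((-363434 + 297285) - 9720) = 1/(-66149 - 9720) = 1/(-75869) = -1/75869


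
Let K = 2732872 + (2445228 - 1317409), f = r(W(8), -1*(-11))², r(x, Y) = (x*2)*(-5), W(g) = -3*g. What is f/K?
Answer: 19200/1286897 ≈ 0.014920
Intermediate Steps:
r(x, Y) = -10*x (r(x, Y) = (2*x)*(-5) = -10*x)
f = 57600 (f = (-(-30)*8)² = (-10*(-24))² = 240² = 57600)
K = 3860691 (K = 2732872 + 1127819 = 3860691)
f/K = 57600/3860691 = 57600*(1/3860691) = 19200/1286897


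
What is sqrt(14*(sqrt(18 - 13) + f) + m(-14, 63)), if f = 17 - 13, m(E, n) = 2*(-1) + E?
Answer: sqrt(40 + 14*sqrt(5)) ≈ 8.4442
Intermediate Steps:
m(E, n) = -2 + E
f = 4
sqrt(14*(sqrt(18 - 13) + f) + m(-14, 63)) = sqrt(14*(sqrt(18 - 13) + 4) + (-2 - 14)) = sqrt(14*(sqrt(5) + 4) - 16) = sqrt(14*(4 + sqrt(5)) - 16) = sqrt((56 + 14*sqrt(5)) - 16) = sqrt(40 + 14*sqrt(5))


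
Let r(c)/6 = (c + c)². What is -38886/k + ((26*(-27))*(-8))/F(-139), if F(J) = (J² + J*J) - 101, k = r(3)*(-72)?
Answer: 88113631/33299424 ≈ 2.6461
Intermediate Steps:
r(c) = 24*c² (r(c) = 6*(c + c)² = 6*(2*c)² = 6*(4*c²) = 24*c²)
k = -15552 (k = (24*3²)*(-72) = (24*9)*(-72) = 216*(-72) = -15552)
F(J) = -101 + 2*J² (F(J) = (J² + J²) - 101 = 2*J² - 101 = -101 + 2*J²)
-38886/k + ((26*(-27))*(-8))/F(-139) = -38886/(-15552) + ((26*(-27))*(-8))/(-101 + 2*(-139)²) = -38886*(-1/15552) + (-702*(-8))/(-101 + 2*19321) = 6481/2592 + 5616/(-101 + 38642) = 6481/2592 + 5616/38541 = 6481/2592 + 5616*(1/38541) = 6481/2592 + 1872/12847 = 88113631/33299424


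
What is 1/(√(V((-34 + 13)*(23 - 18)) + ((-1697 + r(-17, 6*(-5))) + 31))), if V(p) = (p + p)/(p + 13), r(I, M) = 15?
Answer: -I*√3488686/75841 ≈ -0.024628*I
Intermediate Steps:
V(p) = 2*p/(13 + p) (V(p) = (2*p)/(13 + p) = 2*p/(13 + p))
1/(√(V((-34 + 13)*(23 - 18)) + ((-1697 + r(-17, 6*(-5))) + 31))) = 1/(√(2*((-34 + 13)*(23 - 18))/(13 + (-34 + 13)*(23 - 18)) + ((-1697 + 15) + 31))) = 1/(√(2*(-21*5)/(13 - 21*5) + (-1682 + 31))) = 1/(√(2*(-105)/(13 - 105) - 1651)) = 1/(√(2*(-105)/(-92) - 1651)) = 1/(√(2*(-105)*(-1/92) - 1651)) = 1/(√(105/46 - 1651)) = 1/(√(-75841/46)) = 1/(I*√3488686/46) = -I*√3488686/75841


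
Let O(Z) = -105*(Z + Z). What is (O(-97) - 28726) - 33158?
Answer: -41514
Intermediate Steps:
O(Z) = -210*Z
(O(-97) - 28726) - 33158 = (-210*(-97) - 28726) - 33158 = (20370 - 28726) - 33158 = -8356 - 33158 = -41514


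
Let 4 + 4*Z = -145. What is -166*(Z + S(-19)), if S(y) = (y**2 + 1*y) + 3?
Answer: -102173/2 ≈ -51087.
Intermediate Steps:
Z = -149/4 (Z = -1 + (1/4)*(-145) = -1 - 145/4 = -149/4 ≈ -37.250)
S(y) = 3 + y + y**2 (S(y) = (y**2 + y) + 3 = (y + y**2) + 3 = 3 + y + y**2)
-166*(Z + S(-19)) = -166*(-149/4 + (3 - 19 + (-19)**2)) = -166*(-149/4 + (3 - 19 + 361)) = -166*(-149/4 + 345) = -166*1231/4 = -102173/2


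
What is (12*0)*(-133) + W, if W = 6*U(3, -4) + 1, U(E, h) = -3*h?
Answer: 73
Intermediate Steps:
W = 73 (W = 6*(-3*(-4)) + 1 = 6*12 + 1 = 72 + 1 = 73)
(12*0)*(-133) + W = (12*0)*(-133) + 73 = 0*(-133) + 73 = 0 + 73 = 73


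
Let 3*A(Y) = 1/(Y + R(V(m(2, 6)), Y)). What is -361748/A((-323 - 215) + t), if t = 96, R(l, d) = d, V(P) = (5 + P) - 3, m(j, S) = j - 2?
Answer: 959355696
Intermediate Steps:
m(j, S) = -2 + j
V(P) = 2 + P
A(Y) = 1/(6*Y) (A(Y) = 1/(3*(Y + Y)) = 1/(3*((2*Y))) = (1/(2*Y))/3 = 1/(6*Y))
-361748/A((-323 - 215) + t) = -361748/(1/(6*((-323 - 215) + 96))) = -361748/(1/(6*(-538 + 96))) = -361748/((⅙)/(-442)) = -361748/((⅙)*(-1/442)) = -361748/(-1/2652) = -361748*(-2652) = 959355696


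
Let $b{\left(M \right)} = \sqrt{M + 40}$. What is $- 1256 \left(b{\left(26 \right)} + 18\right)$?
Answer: $-22608 - 1256 \sqrt{66} \approx -32812.0$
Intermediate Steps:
$b{\left(M \right)} = \sqrt{40 + M}$
$- 1256 \left(b{\left(26 \right)} + 18\right) = - 1256 \left(\sqrt{40 + 26} + 18\right) = - 1256 \left(\sqrt{66} + 18\right) = - 1256 \left(18 + \sqrt{66}\right) = -22608 - 1256 \sqrt{66}$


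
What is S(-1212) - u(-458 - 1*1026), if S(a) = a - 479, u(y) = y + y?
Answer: 1277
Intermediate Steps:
u(y) = 2*y
S(a) = -479 + a
S(-1212) - u(-458 - 1*1026) = (-479 - 1212) - 2*(-458 - 1*1026) = -1691 - 2*(-458 - 1026) = -1691 - 2*(-1484) = -1691 - 1*(-2968) = -1691 + 2968 = 1277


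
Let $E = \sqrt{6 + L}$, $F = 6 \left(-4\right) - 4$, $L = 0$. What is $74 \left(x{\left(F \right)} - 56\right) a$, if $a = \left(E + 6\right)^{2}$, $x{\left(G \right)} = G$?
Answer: $-261072 - 74592 \sqrt{6} \approx -4.4378 \cdot 10^{5}$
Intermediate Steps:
$F = -28$ ($F = -24 - 4 = -28$)
$E = \sqrt{6}$ ($E = \sqrt{6 + 0} = \sqrt{6} \approx 2.4495$)
$a = \left(6 + \sqrt{6}\right)^{2}$ ($a = \left(\sqrt{6} + 6\right)^{2} = \left(6 + \sqrt{6}\right)^{2} \approx 71.394$)
$74 \left(x{\left(F \right)} - 56\right) a = 74 \left(-28 - 56\right) \left(6 + \sqrt{6}\right)^{2} = 74 \left(-84\right) \left(6 + \sqrt{6}\right)^{2} = - 6216 \left(6 + \sqrt{6}\right)^{2}$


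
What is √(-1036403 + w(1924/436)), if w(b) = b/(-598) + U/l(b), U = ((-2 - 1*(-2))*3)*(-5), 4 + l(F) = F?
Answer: 3*I*√2895041637834/5014 ≈ 1018.0*I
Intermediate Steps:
l(F) = -4 + F
U = 0 (U = ((-2 + 2)*3)*(-5) = (0*3)*(-5) = 0*(-5) = 0)
w(b) = -b/598 (w(b) = b/(-598) + 0/(-4 + b) = b*(-1/598) + 0 = -b/598 + 0 = -b/598)
√(-1036403 + w(1924/436)) = √(-1036403 - 74/(23*436)) = √(-1036403 - 1/598*481/109) = √(-1036403 - 37/5014) = √(-5196524679/5014) = 3*I*√2895041637834/5014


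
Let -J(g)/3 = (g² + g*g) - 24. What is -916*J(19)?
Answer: 1918104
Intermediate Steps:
J(g) = 72 - 6*g² (J(g) = -3*((g² + g*g) - 24) = -3*((g² + g²) - 24) = -3*(2*g² - 24) = -3*(-24 + 2*g²) = 72 - 6*g²)
-916*J(19) = -916*(72 - 6*19²) = -916*(72 - 6*361) = -916*(72 - 2166) = -916*(-2094) = 1918104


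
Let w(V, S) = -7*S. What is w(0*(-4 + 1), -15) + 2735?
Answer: 2840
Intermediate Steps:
w(0*(-4 + 1), -15) + 2735 = -7*(-15) + 2735 = 105 + 2735 = 2840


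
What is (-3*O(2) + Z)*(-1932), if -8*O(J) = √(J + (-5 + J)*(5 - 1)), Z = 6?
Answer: -11592 - 1449*I*√10/2 ≈ -11592.0 - 2291.1*I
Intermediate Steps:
O(J) = -√(-20 + 5*J)/8 (O(J) = -√(J + (-5 + J)*(5 - 1))/8 = -√(J + (-5 + J)*4)/8 = -√(J + (-20 + 4*J))/8 = -√(-20 + 5*J)/8)
(-3*O(2) + Z)*(-1932) = (-(-3)*√(-20 + 5*2)/8 + 6)*(-1932) = (-(-3)*√(-20 + 10)/8 + 6)*(-1932) = (-(-3)*√(-10)/8 + 6)*(-1932) = (-(-3)*I*√10/8 + 6)*(-1932) = (3*I*√10/8 + 6)*(-1932) = (6 + 3*I*√10/8)*(-1932) = -11592 - 1449*I*√10/2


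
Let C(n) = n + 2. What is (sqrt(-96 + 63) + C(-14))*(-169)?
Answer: 2028 - 169*I*sqrt(33) ≈ 2028.0 - 970.83*I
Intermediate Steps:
C(n) = 2 + n
(sqrt(-96 + 63) + C(-14))*(-169) = (sqrt(-96 + 63) + (2 - 14))*(-169) = (sqrt(-33) - 12)*(-169) = (I*sqrt(33) - 12)*(-169) = (-12 + I*sqrt(33))*(-169) = 2028 - 169*I*sqrt(33)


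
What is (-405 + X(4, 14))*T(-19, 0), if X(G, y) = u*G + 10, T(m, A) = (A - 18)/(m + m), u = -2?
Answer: -3627/19 ≈ -190.89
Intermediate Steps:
T(m, A) = (-18 + A)/(2*m) (T(m, A) = (-18 + A)/((2*m)) = (-18 + A)*(1/(2*m)) = (-18 + A)/(2*m))
X(G, y) = 10 - 2*G (X(G, y) = -2*G + 10 = 10 - 2*G)
(-405 + X(4, 14))*T(-19, 0) = (-405 + (10 - 2*4))*((1/2)*(-18 + 0)/(-19)) = (-405 + (10 - 8))*((1/2)*(-1/19)*(-18)) = (-405 + 2)*(9/19) = -403*9/19 = -3627/19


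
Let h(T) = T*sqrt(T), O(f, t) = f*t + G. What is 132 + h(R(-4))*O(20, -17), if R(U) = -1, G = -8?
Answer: 132 + 348*I ≈ 132.0 + 348.0*I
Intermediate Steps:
O(f, t) = -8 + f*t (O(f, t) = f*t - 8 = -8 + f*t)
h(T) = T**(3/2)
132 + h(R(-4))*O(20, -17) = 132 + (-1)**(3/2)*(-8 + 20*(-17)) = 132 + (-I)*(-8 - 340) = 132 - I*(-348) = 132 + 348*I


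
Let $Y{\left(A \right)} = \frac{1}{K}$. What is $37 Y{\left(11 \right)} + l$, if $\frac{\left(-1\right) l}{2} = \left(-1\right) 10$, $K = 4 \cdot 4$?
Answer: $\frac{357}{16} \approx 22.313$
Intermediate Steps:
$K = 16$
$l = 20$ ($l = - 2 \left(\left(-1\right) 10\right) = \left(-2\right) \left(-10\right) = 20$)
$Y{\left(A \right)} = \frac{1}{16}$
$37 Y{\left(11 \right)} + l = 37 \cdot \frac{1}{16} + 20 = \frac{37}{16} + 20 = \frac{357}{16}$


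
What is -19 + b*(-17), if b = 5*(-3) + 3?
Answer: 185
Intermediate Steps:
b = -12 (b = -15 + 3 = -12)
-19 + b*(-17) = -19 - 12*(-17) = -19 + 204 = 185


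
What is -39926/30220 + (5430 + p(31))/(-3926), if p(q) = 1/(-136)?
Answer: -10908691029/4033886480 ≈ -2.7043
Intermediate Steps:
p(q) = -1/136
-39926/30220 + (5430 + p(31))/(-3926) = -39926/30220 + (5430 - 1/136)/(-3926) = -39926*1/30220 + (738479/136)*(-1/3926) = -19963/15110 - 738479/533936 = -10908691029/4033886480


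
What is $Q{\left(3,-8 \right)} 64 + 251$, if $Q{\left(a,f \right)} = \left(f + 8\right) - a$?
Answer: $59$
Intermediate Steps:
$Q{\left(a,f \right)} = 8 + f - a$ ($Q{\left(a,f \right)} = \left(8 + f\right) - a = 8 + f - a$)
$Q{\left(3,-8 \right)} 64 + 251 = \left(8 - 8 - 3\right) 64 + 251 = \left(-3\right) 64 + 251 = -192 + 251 = 59$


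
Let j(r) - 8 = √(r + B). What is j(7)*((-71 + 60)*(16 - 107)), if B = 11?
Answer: 8008 + 3003*√2 ≈ 12255.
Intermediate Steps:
j(r) = 8 + √(11 + r) (j(r) = 8 + √(r + 11) = 8 + √(11 + r))
j(7)*((-71 + 60)*(16 - 107)) = (8 + √(11 + 7))*((-71 + 60)*(16 - 107)) = (8 + √18)*(-11*(-91)) = (8 + 3*√2)*1001 = 8008 + 3003*√2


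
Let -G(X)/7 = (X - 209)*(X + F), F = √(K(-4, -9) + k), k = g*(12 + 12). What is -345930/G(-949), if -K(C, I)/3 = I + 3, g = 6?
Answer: 54714595/1216493089 + 518895*√2/1216493089 ≈ 0.045581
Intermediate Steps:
K(C, I) = -9 - 3*I (K(C, I) = -3*(I + 3) = -3*(3 + I) = -9 - 3*I)
k = 144 (k = 6*(12 + 12) = 6*24 = 144)
F = 9*√2 (F = √((-9 - 3*(-9)) + 144) = √((-9 + 27) + 144) = √(18 + 144) = √162 = 9*√2 ≈ 12.728)
G(X) = -7*(-209 + X)*(X + 9*√2) (G(X) = -7*(X - 209)*(X + 9*√2) = -7*(-209 + X)*(X + 9*√2))
-345930/G(-949) = -345930/(-7*(-949)² + 1463*(-949) + 13167*√2 - 63*(-949)*√2) = -345930/(-7*900601 - 1388387 + 13167*√2 + 59787*√2) = -345930/(-6304207 - 1388387 + 13167*√2 + 59787*√2) = -345930/(-7692594 + 72954*√2)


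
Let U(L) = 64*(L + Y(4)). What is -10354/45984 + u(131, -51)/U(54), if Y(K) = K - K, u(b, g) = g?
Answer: -132391/551808 ≈ -0.23992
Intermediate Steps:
Y(K) = 0
U(L) = 64*L (U(L) = 64*(L + 0) = 64*L)
-10354/45984 + u(131, -51)/U(54) = -10354/45984 - 51/(64*54) = -10354*1/45984 - 51/3456 = -5177/22992 - 51*1/3456 = -5177/22992 - 17/1152 = -132391/551808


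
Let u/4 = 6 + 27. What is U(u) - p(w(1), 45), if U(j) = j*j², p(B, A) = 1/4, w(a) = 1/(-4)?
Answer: 9199871/4 ≈ 2.3000e+6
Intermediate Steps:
w(a) = -¼ (w(a) = 1*(-¼) = -¼)
u = 132 (u = 4*(6 + 27) = 4*33 = 132)
p(B, A) = ¼
U(j) = j³
U(u) - p(w(1), 45) = 132³ - 1*¼ = 2299968 - ¼ = 9199871/4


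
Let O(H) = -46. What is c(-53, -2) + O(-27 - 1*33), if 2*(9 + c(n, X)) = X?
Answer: -56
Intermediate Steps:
c(n, X) = -9 + X/2
c(-53, -2) + O(-27 - 1*33) = (-9 + (½)*(-2)) - 46 = (-9 - 1) - 46 = -10 - 46 = -56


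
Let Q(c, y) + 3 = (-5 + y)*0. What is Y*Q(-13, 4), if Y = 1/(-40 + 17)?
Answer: 3/23 ≈ 0.13043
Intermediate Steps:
Y = -1/23 (Y = 1/(-23) = -1/23 ≈ -0.043478)
Q(c, y) = -3 (Q(c, y) = -3 + (-5 + y)*0 = -3 + 0 = -3)
Y*Q(-13, 4) = -1/23*(-3) = 3/23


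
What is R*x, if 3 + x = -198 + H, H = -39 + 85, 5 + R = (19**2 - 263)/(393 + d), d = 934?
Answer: 1013235/1327 ≈ 763.55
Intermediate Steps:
R = -6537/1327 (R = -5 + (19**2 - 263)/(393 + 934) = -5 + (361 - 263)/1327 = -5 + 98*(1/1327) = -5 + 98/1327 = -6537/1327 ≈ -4.9261)
H = 46
x = -155 (x = -3 + (-198 + 46) = -3 - 152 = -155)
R*x = -6537/1327*(-155) = 1013235/1327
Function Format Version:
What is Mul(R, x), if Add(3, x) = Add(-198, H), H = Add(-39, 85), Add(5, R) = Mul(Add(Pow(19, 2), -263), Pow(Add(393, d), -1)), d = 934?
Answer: Rational(1013235, 1327) ≈ 763.55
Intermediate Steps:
R = Rational(-6537, 1327) (R = Add(-5, Mul(Add(Pow(19, 2), -263), Pow(Add(393, 934), -1))) = Add(-5, Mul(Add(361, -263), Pow(1327, -1))) = Add(-5, Mul(98, Rational(1, 1327))) = Add(-5, Rational(98, 1327)) = Rational(-6537, 1327) ≈ -4.9261)
H = 46
x = -155 (x = Add(-3, Add(-198, 46)) = Add(-3, -152) = -155)
Mul(R, x) = Mul(Rational(-6537, 1327), -155) = Rational(1013235, 1327)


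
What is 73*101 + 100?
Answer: 7473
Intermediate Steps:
73*101 + 100 = 7373 + 100 = 7473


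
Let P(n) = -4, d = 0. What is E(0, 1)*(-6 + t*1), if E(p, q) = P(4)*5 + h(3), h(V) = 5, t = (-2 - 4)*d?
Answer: 90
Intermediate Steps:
t = 0 (t = (-2 - 4)*0 = -6*0 = 0)
E(p, q) = -15 (E(p, q) = -4*5 + 5 = -20 + 5 = -15)
E(0, 1)*(-6 + t*1) = -15*(-6 + 0*1) = -15*(-6 + 0) = -15*(-6) = 90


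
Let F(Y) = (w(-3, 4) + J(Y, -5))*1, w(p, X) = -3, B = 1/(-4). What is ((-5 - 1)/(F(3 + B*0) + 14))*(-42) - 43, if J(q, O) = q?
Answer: -25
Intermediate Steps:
B = -¼ ≈ -0.25000
F(Y) = -3 + Y (F(Y) = (-3 + Y)*1 = -3 + Y)
((-5 - 1)/(F(3 + B*0) + 14))*(-42) - 43 = ((-5 - 1)/((-3 + (3 - ¼*0)) + 14))*(-42) - 43 = -6/((-3 + (3 + 0)) + 14)*(-42) - 43 = -6/((-3 + 3) + 14)*(-42) - 43 = -6/(0 + 14)*(-42) - 43 = -6/14*(-42) - 43 = -6*1/14*(-42) - 43 = -3/7*(-42) - 43 = 18 - 43 = -25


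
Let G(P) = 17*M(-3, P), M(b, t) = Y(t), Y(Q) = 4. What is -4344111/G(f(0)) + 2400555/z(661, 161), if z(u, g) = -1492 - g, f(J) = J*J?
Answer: -128843039/1972 ≈ -65336.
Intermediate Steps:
f(J) = J²
M(b, t) = 4
G(P) = 68 (G(P) = 17*4 = 68)
-4344111/G(f(0)) + 2400555/z(661, 161) = -4344111/68 + 2400555/(-1492 - 1*161) = -4344111*1/68 + 2400555/(-1492 - 161) = -4344111/68 + 2400555/(-1653) = -4344111/68 + 2400555*(-1/1653) = -4344111/68 - 42115/29 = -128843039/1972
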